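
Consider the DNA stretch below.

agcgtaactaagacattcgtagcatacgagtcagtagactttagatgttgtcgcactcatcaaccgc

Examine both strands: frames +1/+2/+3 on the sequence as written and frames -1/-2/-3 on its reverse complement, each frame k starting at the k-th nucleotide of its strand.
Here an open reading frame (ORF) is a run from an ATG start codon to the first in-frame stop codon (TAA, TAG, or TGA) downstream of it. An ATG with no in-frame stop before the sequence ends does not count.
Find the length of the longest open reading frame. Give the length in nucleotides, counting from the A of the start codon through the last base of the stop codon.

30

Reverse complement (5'→3'): GCGGTTGATGAGTGCGACAACATCTAAAGTCTACTGACTCGTATGCTACGAATGTCTTAGTTACGCT
Frame +1: AGC GTA ACT AAG ACA TTC GTA GCA TAC GAG TCA GTA GAC TTT AGA TGT TGT CGC ACT CAT CAA CCG — no ATG→stop ORF.
Frame +2: GCG TAA CTA AGA CAT TCG TAG CAT ACG AGT CAG TAG ACT TTA GAT GTT GTC GCA CTC ATC AAC CGC — no ATG→stop ORF.
Frame +3: CGT AAC TAA GAC ATT CGT AGC ATA CGA GTC AGT AGA CTT TAG ATG TTG TCG CAC TCA TCA ACC — no ATG→stop ORF.
Frame -1: GCG GTT GAT GAG TGC GAC AAC ATC TAA AGT CTA CTG ACT CGT ATG CTA CGA ATG TCT TAG TTA CGC — ATG at 43, stop TAG at 58 → 18 nt; ATG at 52, stop TAG at 58 → 9 nt.
Frame -2: CGG TTG ATG AGT GCG ACA ACA TCT AAA GTC TAC TGA CTC GTA TGC TAC GAA TGT CTT AGT TAC GCT — ATG at 8, stop TGA at 35 → 30 nt.
Frame -3: GGT TGA TGA GTG CGA CAA CAT CTA AAG TCT ACT GAC TCG TAT GCT ACG AAT GTC TTA GTT ACG — no ATG→stop ORF.
Longest: frame -2, positions 8–37, 30 nt = 10 codons = 9 aa. → 30 nucleotides.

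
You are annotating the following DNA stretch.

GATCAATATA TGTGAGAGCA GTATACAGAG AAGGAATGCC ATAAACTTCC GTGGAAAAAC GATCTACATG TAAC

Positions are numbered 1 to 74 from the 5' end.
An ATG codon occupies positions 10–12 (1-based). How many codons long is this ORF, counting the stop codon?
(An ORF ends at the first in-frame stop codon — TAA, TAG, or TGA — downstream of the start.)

2

Codons from position 10: ATG (10–12), TGA (13–15).
TGA is the first in-frame stop; that's 2 codons including the stop.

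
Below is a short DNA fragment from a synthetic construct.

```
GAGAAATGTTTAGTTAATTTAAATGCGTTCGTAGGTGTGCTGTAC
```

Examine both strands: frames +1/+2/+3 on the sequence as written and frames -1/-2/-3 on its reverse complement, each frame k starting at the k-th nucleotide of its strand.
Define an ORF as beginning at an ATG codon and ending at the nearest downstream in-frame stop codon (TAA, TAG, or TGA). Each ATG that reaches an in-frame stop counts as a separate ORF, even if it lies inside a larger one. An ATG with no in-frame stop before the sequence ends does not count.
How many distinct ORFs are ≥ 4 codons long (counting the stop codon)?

2

Reverse complement (5'→3'): GTACAGCACACCTACGAACGCATTTAAATTAACTAAACATTTCTC
Frame +1: GAG AAA TGT TTA GTT AAT TTA AAT GCG TTC GTA GGT GTG CTG TAC — no ATG→stop ORF.
Frame +2: AGA AAT GTT TAG TTA ATT TAA ATG CGT TCG TAG GTG TGC TGT — ATG at 23, stop TAG at 32 → 12 nt.
Frame +3: GAA ATG TTT AGT TAA TTT AAA TGC GTT CGT AGG TGT GCT GTA — ATG at 6, stop TAA at 15 → 12 nt.
Frame -1: GTA CAG CAC ACC TAC GAA CGC ATT TAA ATT AAC TAA ACA TTT CTC — no ATG→stop ORF.
Frame -2: TAC AGC ACA CCT ACG AAC GCA TTT AAA TTA ACT AAA CAT TTC — no ATG→stop ORF.
Frame -3: ACA GCA CAC CTA CGA ACG CAT TTA AAT TAA CTA AAC ATT TCT — no ATG→stop ORF.
ORFs ≥ 4 codons: frame +2 23–34 (4 codons), frame +3 6–17 (4 codons). Count = 2.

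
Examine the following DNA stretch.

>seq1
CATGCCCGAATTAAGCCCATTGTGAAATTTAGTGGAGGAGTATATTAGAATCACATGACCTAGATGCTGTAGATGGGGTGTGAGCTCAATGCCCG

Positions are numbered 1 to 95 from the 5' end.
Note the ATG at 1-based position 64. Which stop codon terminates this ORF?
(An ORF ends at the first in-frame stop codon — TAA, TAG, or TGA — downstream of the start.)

TAG

Codons from position 64: ATG (64–66), CTG (67–69), TAG (70–72).
The first in-frame stop codon is TAG.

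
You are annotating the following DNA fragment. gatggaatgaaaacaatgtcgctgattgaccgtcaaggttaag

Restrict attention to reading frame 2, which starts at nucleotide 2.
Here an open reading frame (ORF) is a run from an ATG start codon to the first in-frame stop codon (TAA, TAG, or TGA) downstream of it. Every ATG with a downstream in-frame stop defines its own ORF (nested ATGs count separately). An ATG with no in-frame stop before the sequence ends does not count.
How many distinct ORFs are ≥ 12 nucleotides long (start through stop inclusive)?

0

Frame 2: ATG GAA TGA AAA CAA TGT CGC TGA TTG ACC GTC AAG GTT AAG — ATG at 2, stop TGA at 8 → 9 nt.
No ORF reaches 12 nucleotides. Count = 0.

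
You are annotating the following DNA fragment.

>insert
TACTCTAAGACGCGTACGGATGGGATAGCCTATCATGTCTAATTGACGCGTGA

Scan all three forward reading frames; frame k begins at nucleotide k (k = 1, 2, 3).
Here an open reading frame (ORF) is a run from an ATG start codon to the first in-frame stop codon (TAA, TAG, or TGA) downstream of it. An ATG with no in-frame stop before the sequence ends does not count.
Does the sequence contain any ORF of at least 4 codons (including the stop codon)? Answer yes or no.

Frame 1: TAC TCT AAG ACG CGT ACG GAT GGG ATA GCC TAT CAT GTC TAA TTG ACG CGT — no ATG→stop ORF.
Frame 2: ACT CTA AGA CGC GTA CGG ATG GGA TAG CCT ATC ATG TCT AAT TGA CGC GTG — ATG at 20, stop TAG at 26 → 9 nt; ATG at 35, stop TGA at 44 → 12 nt.
Frame 3: CTC TAA GAC GCG TAC GGA TGG GAT AGC CTA TCA TGT CTA ATT GAC GCG TGA — no ATG→stop ORF.
Frame 2 has an ORF of 4 codons (positions 35–46) ≥ 4, so yes.

yes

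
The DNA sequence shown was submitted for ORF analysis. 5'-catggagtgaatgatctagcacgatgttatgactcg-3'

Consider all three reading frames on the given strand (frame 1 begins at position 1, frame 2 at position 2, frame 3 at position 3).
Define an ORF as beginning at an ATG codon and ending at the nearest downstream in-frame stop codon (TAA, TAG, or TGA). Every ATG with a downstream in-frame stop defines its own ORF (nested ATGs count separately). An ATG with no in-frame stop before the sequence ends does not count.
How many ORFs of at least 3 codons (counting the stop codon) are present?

Frame 1: CAT GGA GTG AAT GAT CTA GCA CGA TGT TAT GAC TCG — no ATG→stop ORF.
Frame 2: ATG GAG TGA ATG ATC TAG CAC GAT GTT ATG ACT — ATG at 2, stop TGA at 8 → 9 nt; ATG at 11, stop TAG at 17 → 9 nt.
Frame 3: TGG AGT GAA TGA TCT AGC ACG ATG TTA TGA CTC — ATG at 24, stop TGA at 30 → 9 nt.
ORFs ≥ 3 codons: frame 2 2–10 (3 codons), frame 2 11–19 (3 codons), frame 3 24–32 (3 codons). Count = 3.

3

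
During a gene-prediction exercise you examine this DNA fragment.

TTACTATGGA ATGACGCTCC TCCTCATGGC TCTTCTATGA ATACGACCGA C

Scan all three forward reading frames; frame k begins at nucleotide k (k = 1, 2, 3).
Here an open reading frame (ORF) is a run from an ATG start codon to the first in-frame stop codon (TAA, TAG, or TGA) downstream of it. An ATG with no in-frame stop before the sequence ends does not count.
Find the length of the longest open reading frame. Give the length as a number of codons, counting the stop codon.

Frame 1: TTA CTA TGG AAT GAC GCT CCT CCT CAT GGC TCT TCT ATG AAT ACG ACC GAC — no ATG→stop ORF.
Frame 2: TAC TAT GGA ATG ACG CTC CTC CTC ATG GCT CTT CTA TGA ATA CGA CCG — ATG at 11, stop TGA at 38 → 30 nt; ATG at 26, stop TGA at 38 → 15 nt.
Frame 3: ACT ATG GAA TGA CGC TCC TCC TCA TGG CTC TTC TAT GAA TAC GAC CGA — ATG at 6, stop TGA at 12 → 9 nt.
Longest: frame 2, positions 11–40, 30 nt = 10 codons = 9 aa. → 10 codons.

10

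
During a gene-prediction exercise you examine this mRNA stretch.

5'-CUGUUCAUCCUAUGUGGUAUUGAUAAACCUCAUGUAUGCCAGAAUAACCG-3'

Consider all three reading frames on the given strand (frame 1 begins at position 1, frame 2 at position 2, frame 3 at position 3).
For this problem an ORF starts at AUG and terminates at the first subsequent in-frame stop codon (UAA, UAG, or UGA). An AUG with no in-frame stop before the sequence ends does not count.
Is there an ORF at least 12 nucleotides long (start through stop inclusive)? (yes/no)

yes

Frame 1: CUG UUC AUC CUA UGU GGU AUU GAU AAA CCU CAU GUA UGC CAG AAU AAC — no AUG→stop ORF.
Frame 2: UGU UCA UCC UAU GUG GUA UUG AUA AAC CUC AUG UAU GCC AGA AUA ACC — no AUG→stop ORF.
Frame 3: GUU CAU CCU AUG UGG UAU UGA UAA ACC UCA UGU AUG CCA GAA UAA CCG — AUG at 12, stop UGA at 21 → 12 nt; AUG at 36, stop UAA at 45 → 12 nt.
Frame 3 has an ORF of 12 nucleotides (positions 12–23) ≥ 12, so yes.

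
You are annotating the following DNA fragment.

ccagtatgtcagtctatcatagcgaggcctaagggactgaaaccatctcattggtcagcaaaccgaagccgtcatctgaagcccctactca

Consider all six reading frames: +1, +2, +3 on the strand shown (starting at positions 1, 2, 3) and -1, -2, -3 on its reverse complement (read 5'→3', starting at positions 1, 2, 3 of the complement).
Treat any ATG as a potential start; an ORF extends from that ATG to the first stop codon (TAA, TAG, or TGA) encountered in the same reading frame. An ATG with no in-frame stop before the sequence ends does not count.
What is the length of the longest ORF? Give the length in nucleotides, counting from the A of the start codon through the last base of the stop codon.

27

Reverse complement (5'→3'): TGAGTAGGGGCTTCAGATGACGGCTTCGGTTTGCTGACCAATGAGATGGTTTCAGTCCCTTAGGCCTCGCTATGATAGACTGACATACTGG
Frame +1: CCA GTA TGT CAG TCT ATC ATA GCG AGG CCT AAG GGA CTG AAA CCA TCT CAT TGG TCA GCA AAC CGA AGC CGT CAT CTG AAG CCC CTA CTC — no ATG→stop ORF.
Frame +2: CAG TAT GTC AGT CTA TCA TAG CGA GGC CTA AGG GAC TGA AAC CAT CTC ATT GGT CAG CAA ACC GAA GCC GTC ATC TGA AGC CCC TAC TCA — no ATG→stop ORF.
Frame +3: AGT ATG TCA GTC TAT CAT AGC GAG GCC TAA GGG ACT GAA ACC ATC TCA TTG GTC AGC AAA CCG AAG CCG TCA TCT GAA GCC CCT ACT — ATG at 6, stop TAA at 30 → 27 nt.
Frame -1: TGA GTA GGG GCT TCA GAT GAC GGC TTC GGT TTG CTG ACC AAT GAG ATG GTT TCA GTC CCT TAG GCC TCG CTA TGA TAG ACT GAC ATA CTG — ATG at 46, stop TAG at 61 → 18 nt.
Frame -2: GAG TAG GGG CTT CAG ATG ACG GCT TCG GTT TGC TGA CCA ATG AGA TGG TTT CAG TCC CTT AGG CCT CGC TAT GAT AGA CTG ACA TAC TGG — ATG at 17, stop TGA at 35 → 21 nt.
Frame -3: AGT AGG GGC TTC AGA TGA CGG CTT CGG TTT GCT GAC CAA TGA GAT GGT TTC AGT CCC TTA GGC CTC GCT ATG ATA GAC TGA CAT ACT — ATG at 72, stop TGA at 81 → 12 nt.
Longest: frame +3, positions 6–32, 27 nt = 9 codons = 8 aa. → 27 nucleotides.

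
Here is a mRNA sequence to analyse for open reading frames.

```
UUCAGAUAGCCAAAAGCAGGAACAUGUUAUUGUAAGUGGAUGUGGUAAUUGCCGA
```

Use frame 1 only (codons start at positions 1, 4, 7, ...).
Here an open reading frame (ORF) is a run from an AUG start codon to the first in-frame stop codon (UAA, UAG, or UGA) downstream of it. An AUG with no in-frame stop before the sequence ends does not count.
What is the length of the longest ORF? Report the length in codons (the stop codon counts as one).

3

Frame 1: UUC AGA UAG CCA AAA GCA GGA ACA UGU UAU UGU AAG UGG AUG UGG UAA UUG CCG — AUG at 40, stop UAA at 46 → 9 nt.
Longest: frame 1, positions 40–48, 9 nt = 3 codons = 2 aa. → 3 codons.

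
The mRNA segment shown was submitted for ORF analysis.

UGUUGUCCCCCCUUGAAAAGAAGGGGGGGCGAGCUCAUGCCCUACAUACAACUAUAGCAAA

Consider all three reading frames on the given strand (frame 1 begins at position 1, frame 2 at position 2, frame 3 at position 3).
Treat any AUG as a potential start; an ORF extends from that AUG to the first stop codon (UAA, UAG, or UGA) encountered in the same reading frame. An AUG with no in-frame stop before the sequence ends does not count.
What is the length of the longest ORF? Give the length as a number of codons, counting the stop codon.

7

Frame 1: UGU UGU CCC CCC UUG AAA AGA AGG GGG GGC GAG CUC AUG CCC UAC AUA CAA CUA UAG CAA — AUG at 37, stop UAG at 55 → 21 nt.
Frame 2: GUU GUC CCC CCU UGA AAA GAA GGG GGG GCG AGC UCA UGC CCU ACA UAC AAC UAU AGC AAA — no AUG→stop ORF.
Frame 3: UUG UCC CCC CUU GAA AAG AAG GGG GGG CGA GCU CAU GCC CUA CAU ACA ACU AUA GCA — no AUG→stop ORF.
Longest: frame 1, positions 37–57, 21 nt = 7 codons = 6 aa. → 7 codons.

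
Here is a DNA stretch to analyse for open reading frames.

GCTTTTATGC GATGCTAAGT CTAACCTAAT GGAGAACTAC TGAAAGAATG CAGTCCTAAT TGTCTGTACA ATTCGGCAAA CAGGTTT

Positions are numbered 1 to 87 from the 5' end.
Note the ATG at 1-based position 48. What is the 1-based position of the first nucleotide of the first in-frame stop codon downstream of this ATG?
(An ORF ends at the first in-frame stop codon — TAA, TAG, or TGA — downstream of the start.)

Codons from position 48: ATG (48–50), CAG (51–53), TCC (54–56), TAA (57–59).
TAA is a stop codon; it begins at position 57.

57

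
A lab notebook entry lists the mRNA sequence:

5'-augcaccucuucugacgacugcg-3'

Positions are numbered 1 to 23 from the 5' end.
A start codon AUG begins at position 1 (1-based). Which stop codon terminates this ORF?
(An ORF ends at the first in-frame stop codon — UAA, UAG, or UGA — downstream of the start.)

UGA

Codons from position 1: AUG (1–3), CAC (4–6), CUC (7–9), UUC (10–12), UGA (13–15).
The first in-frame stop codon is UGA.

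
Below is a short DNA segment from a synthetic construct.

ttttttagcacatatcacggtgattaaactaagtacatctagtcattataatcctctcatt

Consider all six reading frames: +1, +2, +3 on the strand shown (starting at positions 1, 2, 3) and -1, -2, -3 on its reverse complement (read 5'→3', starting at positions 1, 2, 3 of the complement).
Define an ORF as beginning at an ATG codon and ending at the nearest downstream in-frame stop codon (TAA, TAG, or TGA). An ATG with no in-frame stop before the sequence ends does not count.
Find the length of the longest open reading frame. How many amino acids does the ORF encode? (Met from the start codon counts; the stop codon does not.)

5

Reverse complement (5'→3'): AATGAGAGGATTATAATGACTAGATGTACTTAGTTTAATCACCGTGATATGTGCTAAAAAA
Frame +1: TTT TTT AGC ACA TAT CAC GGT GAT TAA ACT AAG TAC ATC TAG TCA TTA TAA TCC TCT CAT — no ATG→stop ORF.
Frame +2: TTT TTA GCA CAT ATC ACG GTG ATT AAA CTA AGT ACA TCT AGT CAT TAT AAT CCT CTC ATT — no ATG→stop ORF.
Frame +3: TTT TAG CAC ATA TCA CGG TGA TTA AAC TAA GTA CAT CTA GTC ATT ATA ATC CTC TCA — no ATG→stop ORF.
Frame -1: AAT GAG AGG ATT ATA ATG ACT AGA TGT ACT TAG TTT AAT CAC CGT GAT ATG TGC TAA AAA — ATG at 16, stop TAG at 31 → 18 nt; ATG at 49, stop TAA at 55 → 9 nt.
Frame -2: ATG AGA GGA TTA TAA TGA CTA GAT GTA CTT AGT TTA ATC ACC GTG ATA TGT GCT AAA AAA — ATG at 2, stop TAA at 14 → 15 nt.
Frame -3: TGA GAG GAT TAT AAT GAC TAG ATG TAC TTA GTT TAA TCA CCG TGA TAT GTG CTA AAA — ATG at 24, stop TAA at 36 → 15 nt.
Longest: frame -1, positions 16–33, 18 nt = 6 codons = 5 aa. → 5 amino acids.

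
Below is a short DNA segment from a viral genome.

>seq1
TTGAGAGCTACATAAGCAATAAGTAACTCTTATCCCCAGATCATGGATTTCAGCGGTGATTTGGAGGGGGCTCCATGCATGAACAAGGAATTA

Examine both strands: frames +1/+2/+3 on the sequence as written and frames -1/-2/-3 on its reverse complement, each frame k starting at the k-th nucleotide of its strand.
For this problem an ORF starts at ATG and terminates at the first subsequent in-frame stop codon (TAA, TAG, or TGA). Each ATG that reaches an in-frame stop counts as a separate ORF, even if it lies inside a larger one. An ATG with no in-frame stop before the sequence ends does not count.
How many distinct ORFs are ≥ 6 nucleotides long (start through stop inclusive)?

Reverse complement (5'→3'): TAATTCCTTGTTCATGCATGGAGCCCCCTCCAAATCACCGCTGAAATCCATGATCTGGGGATAAGAGTTACTTATTGCTTATGTAGCTCTCAA
Frame +1: TTG AGA GCT ACA TAA GCA ATA AGT AAC TCT TAT CCC CAG ATC ATG GAT TTC AGC GGT GAT TTG GAG GGG GCT CCA TGC ATG AAC AAG GAA TTA — no ATG→stop ORF.
Frame +2: TGA GAG CTA CAT AAG CAA TAA GTA ACT CTT ATC CCC AGA TCA TGG ATT TCA GCG GTG ATT TGG AGG GGG CTC CAT GCA TGA ACA AGG AAT — no ATG→stop ORF.
Frame +3: GAG AGC TAC ATA AGC AAT AAG TAA CTC TTA TCC CCA GAT CAT GGA TTT CAG CGG TGA TTT GGA GGG GGC TCC ATG CAT GAA CAA GGA ATT — no ATG→stop ORF.
Frame -1: TAA TTC CTT GTT CAT GCA TGG AGC CCC CTC CAA ATC ACC GCT GAA ATC CAT GAT CTG GGG ATA AGA GTT ACT TAT TGC TTA TGT AGC TCT CAA — no ATG→stop ORF.
Frame -2: AAT TCC TTG TTC ATG CAT GGA GCC CCC TCC AAA TCA CCG CTG AAA TCC ATG ATC TGG GGA TAA GAG TTA CTT ATT GCT TAT GTA GCT CTC — ATG at 14, stop TAA at 62 → 51 nt; ATG at 50, stop TAA at 62 → 15 nt.
Frame -3: ATT CCT TGT TCA TGC ATG GAG CCC CCT CCA AAT CAC CGC TGA AAT CCA TGA TCT GGG GAT AAG AGT TAC TTA TTG CTT ATG TAG CTC TCA — ATG at 18, stop TGA at 42 → 27 nt; ATG at 81, stop TAG at 84 → 6 nt.
ORFs ≥ 6 nucleotides: frame -2 14–64 (51 nucleotides), frame -2 50–64 (15 nucleotides), frame -3 18–44 (27 nucleotides), frame -3 81–86 (6 nucleotides). Count = 4.

4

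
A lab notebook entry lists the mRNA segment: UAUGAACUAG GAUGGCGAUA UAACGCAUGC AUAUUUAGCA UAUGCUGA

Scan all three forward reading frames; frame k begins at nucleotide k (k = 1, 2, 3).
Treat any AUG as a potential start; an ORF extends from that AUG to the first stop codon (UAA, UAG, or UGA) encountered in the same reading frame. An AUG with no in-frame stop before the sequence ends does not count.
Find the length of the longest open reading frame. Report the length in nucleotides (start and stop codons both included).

12

Frame 1: UAU GAA CUA GGA UGG CGA UAU AAC GCA UGC AUA UUU AGC AUA UGC UGA — no AUG→stop ORF.
Frame 2: AUG AAC UAG GAU GGC GAU AUA ACG CAU GCA UAU UUA GCA UAU GCU — AUG at 2, stop UAG at 8 → 9 nt.
Frame 3: UGA ACU AGG AUG GCG AUA UAA CGC AUG CAU AUU UAG CAU AUG CUG — AUG at 12, stop UAA at 21 → 12 nt; AUG at 27, stop UAG at 36 → 12 nt.
Longest: frame 3, positions 12–23, 12 nt = 4 codons = 3 aa. → 12 nucleotides.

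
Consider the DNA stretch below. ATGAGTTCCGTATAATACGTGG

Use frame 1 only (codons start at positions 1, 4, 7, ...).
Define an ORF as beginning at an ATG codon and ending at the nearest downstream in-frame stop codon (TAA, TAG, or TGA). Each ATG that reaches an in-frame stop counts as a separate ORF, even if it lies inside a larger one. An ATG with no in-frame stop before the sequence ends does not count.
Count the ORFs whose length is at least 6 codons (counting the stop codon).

Frame 1: ATG AGT TCC GTA TAA TAC GTG — ATG at 1, stop TAA at 13 → 15 nt.
No ORF reaches 6 codons. Count = 0.

0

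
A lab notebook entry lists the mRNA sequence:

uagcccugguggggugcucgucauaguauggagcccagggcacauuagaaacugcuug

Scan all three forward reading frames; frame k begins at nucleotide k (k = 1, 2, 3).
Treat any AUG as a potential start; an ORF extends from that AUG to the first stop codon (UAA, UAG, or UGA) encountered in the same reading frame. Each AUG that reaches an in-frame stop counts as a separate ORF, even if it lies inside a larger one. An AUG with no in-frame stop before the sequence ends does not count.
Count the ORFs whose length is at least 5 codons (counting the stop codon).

1

Frame 1: UAG CCC UGG UGG GGU GCU CGU CAU AGU AUG GAG CCC AGG GCA CAU UAG AAA CUG CUU — AUG at 28, stop UAG at 46 → 21 nt.
Frame 2: AGC CCU GGU GGG GUG CUC GUC AUA GUA UGG AGC CCA GGG CAC AUU AGA AAC UGC UUG — no AUG→stop ORF.
Frame 3: GCC CUG GUG GGG UGC UCG UCA UAG UAU GGA GCC CAG GGC ACA UUA GAA ACU GCU — no AUG→stop ORF.
ORFs ≥ 5 codons: frame 1 28–48 (7 codons). Count = 1.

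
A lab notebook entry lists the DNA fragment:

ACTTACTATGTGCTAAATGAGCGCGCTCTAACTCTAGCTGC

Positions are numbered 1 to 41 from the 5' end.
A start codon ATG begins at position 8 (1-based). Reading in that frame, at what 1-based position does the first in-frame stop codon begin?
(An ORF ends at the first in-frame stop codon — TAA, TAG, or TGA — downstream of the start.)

Codons from position 8: ATG (8–10), TGC (11–13), TAA (14–16).
TAA is a stop codon; it begins at position 14.

14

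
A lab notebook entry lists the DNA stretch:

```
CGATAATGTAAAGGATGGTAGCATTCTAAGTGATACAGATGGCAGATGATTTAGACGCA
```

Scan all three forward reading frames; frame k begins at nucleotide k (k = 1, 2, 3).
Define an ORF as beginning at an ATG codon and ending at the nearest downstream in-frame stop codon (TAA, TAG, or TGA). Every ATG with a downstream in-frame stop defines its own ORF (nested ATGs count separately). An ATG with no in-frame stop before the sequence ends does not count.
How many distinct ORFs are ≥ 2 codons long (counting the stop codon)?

3

Frame 1: CGA TAA TGT AAA GGA TGG TAG CAT TCT AAG TGA TAC AGA TGG CAG ATG ATT TAG ACG — ATG at 46, stop TAG at 52 → 9 nt.
Frame 2: GAT AAT GTA AAG GAT GGT AGC ATT CTA AGT GAT ACA GAT GGC AGA TGA TTT AGA CGC — no ATG→stop ORF.
Frame 3: ATA ATG TAA AGG ATG GTA GCA TTC TAA GTG ATA CAG ATG GCA GAT GAT TTA GAC GCA — ATG at 6, stop TAA at 9 → 6 nt; ATG at 15, stop TAA at 27 → 15 nt.
ORFs ≥ 2 codons: frame 1 46–54 (3 codons), frame 3 6–11 (2 codons), frame 3 15–29 (5 codons). Count = 3.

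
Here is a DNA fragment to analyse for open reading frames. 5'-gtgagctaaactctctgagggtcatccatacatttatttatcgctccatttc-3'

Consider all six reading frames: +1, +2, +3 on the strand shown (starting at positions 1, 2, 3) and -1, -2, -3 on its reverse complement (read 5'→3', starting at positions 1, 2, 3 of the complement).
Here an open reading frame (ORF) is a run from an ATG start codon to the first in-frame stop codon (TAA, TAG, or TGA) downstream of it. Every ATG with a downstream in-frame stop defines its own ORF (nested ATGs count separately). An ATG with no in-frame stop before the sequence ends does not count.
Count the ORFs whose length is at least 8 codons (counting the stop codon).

1

Reverse complement (5'→3'): GAAATGGAGCGATAAATAAATGTATGGATGACCCTCAGAGAGTTTAGCTCAC
Frame +1: GTG AGC TAA ACT CTC TGA GGG TCA TCC ATA CAT TTA TTT ATC GCT CCA TTT — no ATG→stop ORF.
Frame +2: TGA GCT AAA CTC TCT GAG GGT CAT CCA TAC ATT TAT TTA TCG CTC CAT TTC — no ATG→stop ORF.
Frame +3: GAG CTA AAC TCT CTG AGG GTC ATC CAT ACA TTT ATT TAT CGC TCC ATT — no ATG→stop ORF.
Frame -1: GAA ATG GAG CGA TAA ATA AAT GTA TGG ATG ACC CTC AGA GAG TTT AGC TCA — ATG at 4, stop TAA at 13 → 12 nt.
Frame -2: AAA TGG AGC GAT AAA TAA ATG TAT GGA TGA CCC TCA GAG AGT TTA GCT CAC — ATG at 20, stop TGA at 29 → 12 nt.
Frame -3: AAT GGA GCG ATA AAT AAA TGT ATG GAT GAC CCT CAG AGA GTT TAG CTC — ATG at 24, stop TAG at 45 → 24 nt.
ORFs ≥ 8 codons: frame -3 24–47 (8 codons). Count = 1.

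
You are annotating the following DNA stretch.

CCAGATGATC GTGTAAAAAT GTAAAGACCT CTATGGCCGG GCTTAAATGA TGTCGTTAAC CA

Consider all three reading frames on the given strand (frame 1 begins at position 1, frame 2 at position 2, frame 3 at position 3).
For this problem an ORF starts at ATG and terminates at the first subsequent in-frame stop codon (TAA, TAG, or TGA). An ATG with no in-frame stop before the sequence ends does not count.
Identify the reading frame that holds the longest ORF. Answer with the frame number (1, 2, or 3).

Frame 1: CCA GAT GAT CGT GTA AAA ATG TAA AGA CCT CTA TGG CCG GGC TTA AAT GAT GTC GTT AAC — ATG at 19, stop TAA at 22 → 6 nt.
Frame 2: CAG ATG ATC GTG TAA AAA TGT AAA GAC CTC TAT GGC CGG GCT TAA ATG ATG TCG TTA ACC — ATG at 5, stop TAA at 14 → 12 nt.
Frame 3: AGA TGA TCG TGT AAA AAT GTA AAG ACC TCT ATG GCC GGG CTT AAA TGA TGT CGT TAA CCA — ATG at 33, stop TGA at 48 → 18 nt.
Longest ORF is 18 nt in frame 3 (positions 33–50).

3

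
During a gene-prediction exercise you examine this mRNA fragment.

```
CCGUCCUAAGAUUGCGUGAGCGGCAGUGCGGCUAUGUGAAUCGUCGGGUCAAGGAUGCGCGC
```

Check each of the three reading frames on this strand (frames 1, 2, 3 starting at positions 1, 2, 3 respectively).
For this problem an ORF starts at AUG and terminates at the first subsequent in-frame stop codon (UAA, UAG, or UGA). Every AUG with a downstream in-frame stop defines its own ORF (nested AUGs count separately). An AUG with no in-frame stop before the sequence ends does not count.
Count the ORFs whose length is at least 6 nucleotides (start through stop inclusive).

1

Frame 1: CCG UCC UAA GAU UGC GUG AGC GGC AGU GCG GCU AUG UGA AUC GUC GGG UCA AGG AUG CGC — AUG at 34, stop UGA at 37 → 6 nt.
Frame 2: CGU CCU AAG AUU GCG UGA GCG GCA GUG CGG CUA UGU GAA UCG UCG GGU CAA GGA UGC GCG — no AUG→stop ORF.
Frame 3: GUC CUA AGA UUG CGU GAG CGG CAG UGC GGC UAU GUG AAU CGU CGG GUC AAG GAU GCG CGC — no AUG→stop ORF.
ORFs ≥ 6 nucleotides: frame 1 34–39 (6 nucleotides). Count = 1.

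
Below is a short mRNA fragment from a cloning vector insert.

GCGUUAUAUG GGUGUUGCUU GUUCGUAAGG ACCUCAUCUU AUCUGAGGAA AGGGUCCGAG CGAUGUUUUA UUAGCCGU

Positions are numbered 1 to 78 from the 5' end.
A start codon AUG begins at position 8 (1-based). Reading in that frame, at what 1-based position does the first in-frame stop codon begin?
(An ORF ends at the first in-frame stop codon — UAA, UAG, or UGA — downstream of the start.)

Codons from position 8: AUG (8–10), GGU (11–13), GUU (14–16), GCU (17–19), UGU (20–22), UCG (23–25), UAA (26–28).
UAA is a stop codon; it begins at position 26.

26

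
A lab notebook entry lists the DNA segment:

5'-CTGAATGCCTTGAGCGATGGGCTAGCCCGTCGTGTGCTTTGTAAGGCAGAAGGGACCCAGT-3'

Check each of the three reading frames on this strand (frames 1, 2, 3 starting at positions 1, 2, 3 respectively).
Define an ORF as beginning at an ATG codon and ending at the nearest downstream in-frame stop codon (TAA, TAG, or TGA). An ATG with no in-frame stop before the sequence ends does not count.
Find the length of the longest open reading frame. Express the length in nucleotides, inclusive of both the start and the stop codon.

Frame 1: CTG AAT GCC TTG AGC GAT GGG CTA GCC CGT CGT GTG CTT TGT AAG GCA GAA GGG ACC CAG — no ATG→stop ORF.
Frame 2: TGA ATG CCT TGA GCG ATG GGC TAG CCC GTC GTG TGC TTT GTA AGG CAG AAG GGA CCC AGT — ATG at 5, stop TGA at 11 → 9 nt; ATG at 17, stop TAG at 23 → 9 nt.
Frame 3: GAA TGC CTT GAG CGA TGG GCT AGC CCG TCG TGT GCT TTG TAA GGC AGA AGG GAC CCA — no ATG→stop ORF.
Longest: frame 2, positions 5–13, 9 nt = 3 codons = 2 aa. → 9 nucleotides.

9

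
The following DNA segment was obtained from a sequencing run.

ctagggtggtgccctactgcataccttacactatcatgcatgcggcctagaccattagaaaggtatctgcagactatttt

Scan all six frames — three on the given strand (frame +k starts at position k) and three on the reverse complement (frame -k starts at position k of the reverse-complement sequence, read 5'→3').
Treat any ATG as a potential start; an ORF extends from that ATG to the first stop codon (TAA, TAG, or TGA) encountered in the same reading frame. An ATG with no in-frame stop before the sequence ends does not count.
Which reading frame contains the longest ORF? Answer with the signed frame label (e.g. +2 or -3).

Reverse complement (5'→3'): AAAATAGTCTGCAGATACCTTTCTAATGGTCTAGGCCGCATGCATGATAGTGTAAGGTATGCAGTAGGGCACCACCCTAG
Frame +1: CTA GGG TGG TGC CCT ACT GCA TAC CTT ACA CTA TCA TGC ATG CGG CCT AGA CCA TTA GAA AGG TAT CTG CAG ACT ATT — no ATG→stop ORF.
Frame +2: TAG GGT GGT GCC CTA CTG CAT ACC TTA CAC TAT CAT GCA TGC GGC CTA GAC CAT TAG AAA GGT ATC TGC AGA CTA TTT — no ATG→stop ORF.
Frame +3: AGG GTG GTG CCC TAC TGC ATA CCT TAC ACT ATC ATG CAT GCG GCC TAG ACC ATT AGA AAG GTA TCT GCA GAC TAT TTT — ATG at 36, stop TAG at 48 → 15 nt.
Frame -1: AAA ATA GTC TGC AGA TAC CTT TCT AAT GGT CTA GGC CGC ATG CAT GAT AGT GTA AGG TAT GCA GTA GGG CAC CAC CCT — no ATG→stop ORF.
Frame -2: AAA TAG TCT GCA GAT ACC TTT CTA ATG GTC TAG GCC GCA TGC ATG ATA GTG TAA GGT ATG CAG TAG GGC ACC ACC CTA — ATG at 26, stop TAG at 32 → 9 nt; ATG at 44, stop TAA at 53 → 12 nt; ATG at 59, stop TAG at 65 → 9 nt.
Frame -3: AAT AGT CTG CAG ATA CCT TTC TAA TGG TCT AGG CCG CAT GCA TGA TAG TGT AAG GTA TGC AGT AGG GCA CCA CCC TAG — no ATG→stop ORF.
Longest ORF is 15 nt in frame +3 (positions 36–50).

+3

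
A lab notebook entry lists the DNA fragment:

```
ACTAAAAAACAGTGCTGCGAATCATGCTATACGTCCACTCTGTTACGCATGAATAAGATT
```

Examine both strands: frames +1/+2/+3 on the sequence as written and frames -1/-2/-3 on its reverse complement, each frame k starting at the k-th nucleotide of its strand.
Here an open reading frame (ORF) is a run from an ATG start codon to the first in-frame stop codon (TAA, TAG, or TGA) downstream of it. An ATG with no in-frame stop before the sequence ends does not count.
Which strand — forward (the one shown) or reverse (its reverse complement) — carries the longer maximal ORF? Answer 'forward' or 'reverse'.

forward

Reverse complement (5'→3'): AATCTTATTCATGCGTAACAGAGTGGACGTATAGCATGATTCGCAGCACTGTTTTTTAGT
Frame +1: ACT AAA AAA CAG TGC TGC GAA TCA TGC TAT ACG TCC ACT CTG TTA CGC ATG AAT AAG ATT — no ATG→stop ORF.
Frame +2: CTA AAA AAC AGT GCT GCG AAT CAT GCT ATA CGT CCA CTC TGT TAC GCA TGA ATA AGA — no ATG→stop ORF.
Frame +3: TAA AAA ACA GTG CTG CGA ATC ATG CTA TAC GTC CAC TCT GTT ACG CAT GAA TAA GAT — ATG at 24, stop TAA at 54 → 33 nt.
Frame -1: AAT CTT ATT CAT GCG TAA CAG AGT GGA CGT ATA GCA TGA TTC GCA GCA CTG TTT TTT AGT — no ATG→stop ORF.
Frame -2: ATC TTA TTC ATG CGT AAC AGA GTG GAC GTA TAG CAT GAT TCG CAG CAC TGT TTT TTA — ATG at 11, stop TAG at 32 → 24 nt.
Frame -3: TCT TAT TCA TGC GTA ACA GAG TGG ACG TAT AGC ATG ATT CGC AGC ACT GTT TTT TAG — ATG at 36, stop TAG at 57 → 24 nt.
Forward-strand max 33 nt; reverse-strand max 24 nt. The forward strand has the longer ORF.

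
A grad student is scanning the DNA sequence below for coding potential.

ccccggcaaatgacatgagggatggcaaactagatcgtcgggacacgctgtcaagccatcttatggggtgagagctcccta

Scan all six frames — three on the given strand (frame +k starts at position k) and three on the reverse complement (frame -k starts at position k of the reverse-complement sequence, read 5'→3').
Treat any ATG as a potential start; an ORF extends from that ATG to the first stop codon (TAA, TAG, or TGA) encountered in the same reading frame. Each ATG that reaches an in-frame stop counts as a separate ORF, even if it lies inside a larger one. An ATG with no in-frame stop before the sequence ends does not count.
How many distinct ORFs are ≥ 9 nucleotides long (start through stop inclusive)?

Reverse complement (5'→3'): TAGGGAGCTCTCACCCCATAAGATGGCTTGACAGCGTGTCCCGACGATCTAGTTTGCCATCCCTCATGTCATTTGCCGGGG
Frame +1: CCC CGG CAA ATG ACA TGA GGG ATG GCA AAC TAG ATC GTC GGG ACA CGC TGT CAA GCC ATC TTA TGG GGT GAG AGC TCC CTA — ATG at 10, stop TGA at 16 → 9 nt; ATG at 22, stop TAG at 31 → 12 nt.
Frame +2: CCC GGC AAA TGA CAT GAG GGA TGG CAA ACT AGA TCG TCG GGA CAC GCT GTC AAG CCA TCT TAT GGG GTG AGA GCT CCC — no ATG→stop ORF.
Frame +3: CCG GCA AAT GAC ATG AGG GAT GGC AAA CTA GAT CGT CGG GAC ACG CTG TCA AGC CAT CTT ATG GGG TGA GAG CTC CCT — ATG at 15, stop TGA at 69 → 57 nt; ATG at 63, stop TGA at 69 → 9 nt.
Frame -1: TAG GGA GCT CTC ACC CCA TAA GAT GGC TTG ACA GCG TGT CCC GAC GAT CTA GTT TGC CAT CCC TCA TGT CAT TTG CCG GGG — no ATG→stop ORF.
Frame -2: AGG GAG CTC TCA CCC CAT AAG ATG GCT TGA CAG CGT GTC CCG ACG ATC TAG TTT GCC ATC CCT CAT GTC ATT TGC CGG — ATG at 23, stop TGA at 29 → 9 nt.
Frame -3: GGG AGC TCT CAC CCC ATA AGA TGG CTT GAC AGC GTG TCC CGA CGA TCT AGT TTG CCA TCC CTC ATG TCA TTT GCC GGG — no ATG→stop ORF.
ORFs ≥ 9 nucleotides: frame +1 10–18 (9 nucleotides), frame +1 22–33 (12 nucleotides), frame +3 15–71 (57 nucleotides), frame +3 63–71 (9 nucleotides), frame -2 23–31 (9 nucleotides). Count = 5.

5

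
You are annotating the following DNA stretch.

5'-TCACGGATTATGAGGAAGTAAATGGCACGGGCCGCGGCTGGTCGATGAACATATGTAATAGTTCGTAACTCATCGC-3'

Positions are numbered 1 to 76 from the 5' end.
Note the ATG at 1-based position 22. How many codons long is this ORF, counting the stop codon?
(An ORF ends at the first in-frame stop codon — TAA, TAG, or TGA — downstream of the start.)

9

Codons from position 22: ATG (22–24), GCA (25–27), CGG (28–30), GCC (31–33), GCG (34–36), GCT (37–39), GGT (40–42), CGA (43–45), TGA (46–48).
TGA is the first in-frame stop; that's 9 codons including the stop.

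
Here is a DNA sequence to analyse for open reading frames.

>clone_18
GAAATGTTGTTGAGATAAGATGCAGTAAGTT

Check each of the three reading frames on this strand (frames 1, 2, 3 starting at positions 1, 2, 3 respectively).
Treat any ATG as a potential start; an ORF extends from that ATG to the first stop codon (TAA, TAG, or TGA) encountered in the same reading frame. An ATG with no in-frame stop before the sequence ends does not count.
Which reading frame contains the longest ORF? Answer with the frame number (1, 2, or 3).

1

Frame 1: GAA ATG TTG TTG AGA TAA GAT GCA GTA AGT — ATG at 4, stop TAA at 16 → 15 nt.
Frame 2: AAA TGT TGT TGA GAT AAG ATG CAG TAA GTT — ATG at 20, stop TAA at 26 → 9 nt.
Frame 3: AAT GTT GTT GAG ATA AGA TGC AGT AAG — no ATG→stop ORF.
Longest ORF is 15 nt in frame 1 (positions 4–18).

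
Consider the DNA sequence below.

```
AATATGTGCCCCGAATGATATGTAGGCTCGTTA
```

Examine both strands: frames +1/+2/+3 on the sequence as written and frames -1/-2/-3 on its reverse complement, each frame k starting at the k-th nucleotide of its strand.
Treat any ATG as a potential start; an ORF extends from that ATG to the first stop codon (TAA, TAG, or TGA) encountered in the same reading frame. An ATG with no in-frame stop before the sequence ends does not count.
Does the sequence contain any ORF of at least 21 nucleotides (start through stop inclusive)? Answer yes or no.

no

Reverse complement (5'→3'): TAACGAGCCTACATATCATTCGGGGCACATATT
Frame +1: AAT ATG TGC CCC GAA TGA TAT GTA GGC TCG TTA — ATG at 4, stop TGA at 16 → 15 nt.
Frame +2: ATA TGT GCC CCG AAT GAT ATG TAG GCT CGT — ATG at 20, stop TAG at 23 → 6 nt.
Frame +3: TAT GTG CCC CGA ATG ATA TGT AGG CTC GTT — no ATG→stop ORF.
Frame -1: TAA CGA GCC TAC ATA TCA TTC GGG GCA CAT ATT — no ATG→stop ORF.
Frame -2: AAC GAG CCT ACA TAT CAT TCG GGG CAC ATA — no ATG→stop ORF.
Frame -3: ACG AGC CTA CAT ATC ATT CGG GGC ACA TAT — no ATG→stop ORF.
Largest ORF found is 15 nucleotides < 21, so no.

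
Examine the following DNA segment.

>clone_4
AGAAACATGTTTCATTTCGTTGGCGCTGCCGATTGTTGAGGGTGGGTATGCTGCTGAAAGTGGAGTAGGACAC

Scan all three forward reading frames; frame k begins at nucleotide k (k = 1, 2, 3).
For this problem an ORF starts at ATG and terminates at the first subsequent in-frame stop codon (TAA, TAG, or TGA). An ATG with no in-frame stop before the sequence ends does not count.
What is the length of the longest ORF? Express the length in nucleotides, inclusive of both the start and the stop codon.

33

Frame 1: AGA AAC ATG TTT CAT TTC GTT GGC GCT GCC GAT TGT TGA GGG TGG GTA TGC TGC TGA AAG TGG AGT AGG ACA — ATG at 7, stop TGA at 37 → 33 nt.
Frame 2: GAA ACA TGT TTC ATT TCG TTG GCG CTG CCG ATT GTT GAG GGT GGG TAT GCT GCT GAA AGT GGA GTA GGA CAC — no ATG→stop ORF.
Frame 3: AAA CAT GTT TCA TTT CGT TGG CGC TGC CGA TTG TTG AGG GTG GGT ATG CTG CTG AAA GTG GAG TAG GAC — ATG at 48, stop TAG at 66 → 21 nt.
Longest: frame 1, positions 7–39, 33 nt = 11 codons = 10 aa. → 33 nucleotides.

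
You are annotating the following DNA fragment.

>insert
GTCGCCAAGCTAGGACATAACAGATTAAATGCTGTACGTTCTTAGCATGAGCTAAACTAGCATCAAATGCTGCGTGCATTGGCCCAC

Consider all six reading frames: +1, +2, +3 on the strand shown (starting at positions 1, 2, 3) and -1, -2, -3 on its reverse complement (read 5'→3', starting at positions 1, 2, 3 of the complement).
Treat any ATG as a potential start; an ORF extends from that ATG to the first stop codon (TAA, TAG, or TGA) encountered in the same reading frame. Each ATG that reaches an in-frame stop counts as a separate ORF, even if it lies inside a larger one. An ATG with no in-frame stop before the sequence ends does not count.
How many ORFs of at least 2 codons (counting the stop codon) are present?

5

Reverse complement (5'→3'): GTGGGCCAATGCACGCAGCATTTGATGCTAGTTTAGCTCATGCTAAGAACGTACAGCATTTAATCTGTTATGTCCTAGCTTGGCGAC
Frame +1: GTC GCC AAG CTA GGA CAT AAC AGA TTA AAT GCT GTA CGT TCT TAG CAT GAG CTA AAC TAG CAT CAA ATG CTG CGT GCA TTG GCC CAC — no ATG→stop ORF.
Frame +2: TCG CCA AGC TAG GAC ATA ACA GAT TAA ATG CTG TAC GTT CTT AGC ATG AGC TAA ACT AGC ATC AAA TGC TGC GTG CAT TGG CCC — ATG at 29, stop TAA at 53 → 27 nt; ATG at 47, stop TAA at 53 → 9 nt.
Frame +3: CGC CAA GCT AGG ACA TAA CAG ATT AAA TGC TGT ACG TTC TTA GCA TGA GCT AAA CTA GCA TCA AAT GCT GCG TGC ATT GGC CCA — no ATG→stop ORF.
Frame -1: GTG GGC CAA TGC ACG CAG CAT TTG ATG CTA GTT TAG CTC ATG CTA AGA ACG TAC AGC ATT TAA TCT GTT ATG TCC TAG CTT GGC GAC — ATG at 25, stop TAG at 34 → 12 nt; ATG at 40, stop TAA at 61 → 24 nt; ATG at 70, stop TAG at 76 → 9 nt.
Frame -2: TGG GCC AAT GCA CGC AGC ATT TGA TGC TAG TTT AGC TCA TGC TAA GAA CGT ACA GCA TTT AAT CTG TTA TGT CCT AGC TTG GCG — no ATG→stop ORF.
Frame -3: GGG CCA ATG CAC GCA GCA TTT GAT GCT AGT TTA GCT CAT GCT AAG AAC GTA CAG CAT TTA ATC TGT TAT GTC CTA GCT TGG CGA — no ATG→stop ORF.
ORFs ≥ 2 codons: frame +2 29–55 (9 codons), frame +2 47–55 (3 codons), frame -1 25–36 (4 codons), frame -1 40–63 (8 codons), frame -1 70–78 (3 codons). Count = 5.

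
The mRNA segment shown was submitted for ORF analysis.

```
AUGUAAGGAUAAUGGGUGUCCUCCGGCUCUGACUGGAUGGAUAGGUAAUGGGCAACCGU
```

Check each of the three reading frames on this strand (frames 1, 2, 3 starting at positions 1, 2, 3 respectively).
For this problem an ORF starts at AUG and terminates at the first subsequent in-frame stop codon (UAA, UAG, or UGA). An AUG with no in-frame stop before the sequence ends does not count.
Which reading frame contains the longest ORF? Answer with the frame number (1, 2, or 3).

3

Frame 1: AUG UAA GGA UAA UGG GUG UCC UCC GGC UCU GAC UGG AUG GAU AGG UAA UGG GCA ACC — AUG at 1, stop UAA at 4 → 6 nt; AUG at 37, stop UAA at 46 → 12 nt.
Frame 2: UGU AAG GAU AAU GGG UGU CCU CCG GCU CUG ACU GGA UGG AUA GGU AAU GGG CAA CCG — no AUG→stop ORF.
Frame 3: GUA AGG AUA AUG GGU GUC CUC CGG CUC UGA CUG GAU GGA UAG GUA AUG GGC AAC CGU — AUG at 12, stop UGA at 30 → 21 nt.
Longest ORF is 21 nt in frame 3 (positions 12–32).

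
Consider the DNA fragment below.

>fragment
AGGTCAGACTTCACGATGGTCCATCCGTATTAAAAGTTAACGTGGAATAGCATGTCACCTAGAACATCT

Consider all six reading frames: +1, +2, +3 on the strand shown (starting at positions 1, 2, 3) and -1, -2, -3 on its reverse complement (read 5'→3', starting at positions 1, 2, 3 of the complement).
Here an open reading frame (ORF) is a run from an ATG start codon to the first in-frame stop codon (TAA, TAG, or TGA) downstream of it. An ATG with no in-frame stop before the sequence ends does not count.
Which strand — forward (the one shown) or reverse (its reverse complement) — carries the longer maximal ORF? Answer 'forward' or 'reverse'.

Reverse complement (5'→3'): AGATGTTCTAGGTGACATGCTATTCCACGTTAACTTTTAATACGGATGGACCATCGTGAAGTCTGACCT
Frame +1: AGG TCA GAC TTC ACG ATG GTC CAT CCG TAT TAA AAG TTA ACG TGG AAT AGC ATG TCA CCT AGA ACA TCT — ATG at 16, stop TAA at 31 → 18 nt.
Frame +2: GGT CAG ACT TCA CGA TGG TCC ATC CGT ATT AAA AGT TAA CGT GGA ATA GCA TGT CAC CTA GAA CAT — no ATG→stop ORF.
Frame +3: GTC AGA CTT CAC GAT GGT CCA TCC GTA TTA AAA GTT AAC GTG GAA TAG CAT GTC ACC TAG AAC ATC — no ATG→stop ORF.
Frame -1: AGA TGT TCT AGG TGA CAT GCT ATT CCA CGT TAA CTT TTA ATA CGG ATG GAC CAT CGT GAA GTC TGA CCT — ATG at 46, stop TGA at 64 → 21 nt.
Frame -2: GAT GTT CTA GGT GAC ATG CTA TTC CAC GTT AAC TTT TAA TAC GGA TGG ACC ATC GTG AAG TCT GAC — ATG at 17, stop TAA at 38 → 24 nt.
Frame -3: ATG TTC TAG GTG ACA TGC TAT TCC ACG TTA ACT TTT AAT ACG GAT GGA CCA TCG TGA AGT CTG ACC — ATG at 3, stop TAG at 9 → 9 nt.
Forward-strand max 18 nt; reverse-strand max 24 nt. The reverse strand has the longer ORF.

reverse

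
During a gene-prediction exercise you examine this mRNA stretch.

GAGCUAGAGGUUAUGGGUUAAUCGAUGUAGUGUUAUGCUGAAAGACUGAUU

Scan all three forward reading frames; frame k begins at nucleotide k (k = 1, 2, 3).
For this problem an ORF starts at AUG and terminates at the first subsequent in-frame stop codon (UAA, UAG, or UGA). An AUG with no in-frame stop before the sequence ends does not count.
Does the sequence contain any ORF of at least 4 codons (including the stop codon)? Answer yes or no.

yes

Frame 1: GAG CUA GAG GUU AUG GGU UAA UCG AUG UAG UGU UAU GCU GAA AGA CUG AUU — AUG at 13, stop UAA at 19 → 9 nt; AUG at 25, stop UAG at 28 → 6 nt.
Frame 2: AGC UAG AGG UUA UGG GUU AAU CGA UGU AGU GUU AUG CUG AAA GAC UGA — AUG at 35, stop UGA at 47 → 15 nt.
Frame 3: GCU AGA GGU UAU GGG UUA AUC GAU GUA GUG UUA UGC UGA AAG ACU GAU — no AUG→stop ORF.
Frame 2 has an ORF of 5 codons (positions 35–49) ≥ 4, so yes.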